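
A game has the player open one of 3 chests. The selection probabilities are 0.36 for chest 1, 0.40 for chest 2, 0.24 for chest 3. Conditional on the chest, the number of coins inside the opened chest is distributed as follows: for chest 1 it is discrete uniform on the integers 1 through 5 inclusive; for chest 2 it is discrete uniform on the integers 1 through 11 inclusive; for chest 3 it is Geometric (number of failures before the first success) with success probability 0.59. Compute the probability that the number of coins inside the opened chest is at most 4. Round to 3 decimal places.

0.671

Conditional on each chest, P(X ≤ 4): 1: 0.8; 2: 0.363636; 3: 0.988414.
By total probability, P(X ≤ 4) = 0.36·0.8 + 0.4·0.363636 + 0.24·0.988414 = 0.670674.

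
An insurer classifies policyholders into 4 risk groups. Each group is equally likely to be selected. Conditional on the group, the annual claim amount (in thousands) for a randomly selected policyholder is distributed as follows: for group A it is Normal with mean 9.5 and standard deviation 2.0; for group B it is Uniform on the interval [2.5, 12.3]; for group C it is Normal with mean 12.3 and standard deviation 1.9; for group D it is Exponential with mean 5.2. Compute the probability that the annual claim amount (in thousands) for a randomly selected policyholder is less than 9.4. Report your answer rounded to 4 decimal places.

Conditional on each group, P(X < 9.4): A: 0.480061; B: 0.704082; C: 0.0634656; D: 0.835968.
By total probability, P(X < 9.4) = 0.25·0.480061 + 0.25·0.704082 + 0.25·0.0634656 + 0.25·0.835968 = 0.520894.

0.5209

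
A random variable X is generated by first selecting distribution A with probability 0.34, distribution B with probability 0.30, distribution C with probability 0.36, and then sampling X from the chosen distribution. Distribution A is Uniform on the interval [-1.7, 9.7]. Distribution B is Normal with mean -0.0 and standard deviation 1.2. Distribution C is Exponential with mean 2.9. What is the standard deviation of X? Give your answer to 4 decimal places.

Per component, A: μ=4, E[X²]=26.83; B: μ=-0, E[X²]=1.44; C: μ=2.9, E[X²]=16.82.
E[X] = 0.34·4 + 0.3·-0 + 0.36·2.9 = 2.404.
E[X²] = 0.34·26.83 + 0.3·1.44 + 0.36·16.82 = 15.6094.
Var(X) = E[X²] − (E[X])² = 15.6094 − 5.77922 = 9.83018.
SD(X) = √9.83018 = 3.13531.

3.1353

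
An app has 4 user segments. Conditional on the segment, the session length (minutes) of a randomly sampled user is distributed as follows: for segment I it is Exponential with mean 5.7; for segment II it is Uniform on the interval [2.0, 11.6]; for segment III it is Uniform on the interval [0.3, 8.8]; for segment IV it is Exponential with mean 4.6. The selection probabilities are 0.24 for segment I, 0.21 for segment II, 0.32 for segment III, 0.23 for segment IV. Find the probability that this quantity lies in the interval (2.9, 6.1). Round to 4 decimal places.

Conditional on each segment, P(2.9 < X < 6.1): I: 0.258285; II: 0.333333; III: 0.376471; IV: 0.266846.
By total probability, P(2.9 < X < 6.1) = 0.24·0.258285 + 0.21·0.333333 + 0.32·0.376471 + 0.23·0.266846 = 0.313834.

0.3138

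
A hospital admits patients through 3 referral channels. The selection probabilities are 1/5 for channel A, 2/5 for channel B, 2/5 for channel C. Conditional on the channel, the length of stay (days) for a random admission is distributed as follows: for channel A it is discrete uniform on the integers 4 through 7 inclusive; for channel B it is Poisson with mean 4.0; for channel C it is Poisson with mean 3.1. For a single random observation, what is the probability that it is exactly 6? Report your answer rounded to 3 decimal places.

0.114

Conditional on each channel, P(X = 6): A: 0.25; B: 0.104196; C: 0.0555296.
By total probability, P(X = 6) = 0.2·0.25 + 0.4·0.104196 + 0.4·0.0555296 = 0.11389.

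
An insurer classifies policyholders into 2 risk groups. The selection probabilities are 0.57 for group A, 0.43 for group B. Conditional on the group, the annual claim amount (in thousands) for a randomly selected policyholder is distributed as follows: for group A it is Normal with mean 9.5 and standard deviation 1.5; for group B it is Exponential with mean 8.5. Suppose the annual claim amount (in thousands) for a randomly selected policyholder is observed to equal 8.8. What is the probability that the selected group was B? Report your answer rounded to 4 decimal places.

Likelihoods f(8.8 | ·): A: 0.238522; B: 0.041779.
Posterior ∝ prior × likelihood. Numerator for B: 0.43·0.041779 = 0.017965.
Normalizing constant: 0.57·0.238522 + 0.43·0.041779 = 0.153923.
P(B | observation) = 0.017965 / 0.153923 = 0.116714.

0.1167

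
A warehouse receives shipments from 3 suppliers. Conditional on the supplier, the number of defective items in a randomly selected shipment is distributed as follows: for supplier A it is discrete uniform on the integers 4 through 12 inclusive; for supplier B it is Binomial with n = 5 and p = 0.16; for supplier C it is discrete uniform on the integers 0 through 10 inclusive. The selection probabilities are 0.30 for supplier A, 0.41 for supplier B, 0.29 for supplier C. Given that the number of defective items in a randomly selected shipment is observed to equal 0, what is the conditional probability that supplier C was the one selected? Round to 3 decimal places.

0.133

Likelihoods P(X=0 | ·): A: 0; B: 0.418212; C: 0.0909091.
Posterior ∝ prior × likelihood. Numerator for C: 0.29·0.0909091 = 0.0263636.
Normalizing constant: 0.3·0 + 0.41·0.418212 + 0.29·0.0909091 = 0.197831.
P(C | observation) = 0.0263636 / 0.197831 = 0.133264.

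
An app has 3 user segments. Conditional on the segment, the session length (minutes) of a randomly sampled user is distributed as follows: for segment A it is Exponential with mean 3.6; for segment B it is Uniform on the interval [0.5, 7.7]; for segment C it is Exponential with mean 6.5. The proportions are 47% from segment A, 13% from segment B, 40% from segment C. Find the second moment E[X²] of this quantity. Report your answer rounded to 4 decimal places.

48.7293

For each component E[X²] = Var + (mean)², giving A: 25.92; B: 21.13; C: 84.5.
Overall E[X²] = 0.47·25.92 + 0.13·21.13 + 0.4·84.5 = 48.7293.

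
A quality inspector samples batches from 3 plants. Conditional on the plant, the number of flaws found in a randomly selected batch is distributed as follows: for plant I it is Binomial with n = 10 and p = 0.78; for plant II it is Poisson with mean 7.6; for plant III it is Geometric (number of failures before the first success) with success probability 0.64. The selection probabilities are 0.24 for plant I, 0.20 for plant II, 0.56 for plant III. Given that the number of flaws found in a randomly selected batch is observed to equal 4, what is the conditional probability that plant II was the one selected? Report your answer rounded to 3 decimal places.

Likelihoods P(X=4 | ·): I: 0.0088132; II: 0.0695673; III: 0.0107495.
Posterior ∝ prior × likelihood. Numerator for II: 0.2·0.0695673 = 0.0139135.
Normalizing constant: 0.24·0.0088132 + 0.2·0.0695673 + 0.56·0.0107495 = 0.0220484.
P(II | observation) = 0.0139135 / 0.0220484 = 0.631042.

0.631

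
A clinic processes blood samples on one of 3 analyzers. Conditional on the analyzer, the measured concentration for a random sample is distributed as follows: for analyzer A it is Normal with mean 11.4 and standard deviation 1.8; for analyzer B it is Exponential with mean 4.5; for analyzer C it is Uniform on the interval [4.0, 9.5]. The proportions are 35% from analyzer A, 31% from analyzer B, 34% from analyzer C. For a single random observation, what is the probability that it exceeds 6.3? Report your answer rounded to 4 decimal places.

0.6235

Conditional on each analyzer, P(X > 6.3): A: 0.997697; B: 0.246597; C: 0.581818.
By total probability, P(X > 6.3) = 0.35·0.997697 + 0.31·0.246597 + 0.34·0.581818 = 0.623457.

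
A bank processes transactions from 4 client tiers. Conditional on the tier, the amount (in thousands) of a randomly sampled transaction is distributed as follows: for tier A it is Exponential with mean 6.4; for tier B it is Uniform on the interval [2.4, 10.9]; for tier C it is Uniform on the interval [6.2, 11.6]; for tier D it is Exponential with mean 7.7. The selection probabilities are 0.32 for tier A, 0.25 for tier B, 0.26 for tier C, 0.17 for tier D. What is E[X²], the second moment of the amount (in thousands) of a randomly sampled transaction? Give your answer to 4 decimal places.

For each component E[X²] = Var + (mean)², giving A: 81.92; B: 50.2433; C: 81.64; D: 118.58.
Overall E[X²] = 0.32·81.92 + 0.25·50.2433 + 0.26·81.64 + 0.17·118.58 = 80.1602.

80.1602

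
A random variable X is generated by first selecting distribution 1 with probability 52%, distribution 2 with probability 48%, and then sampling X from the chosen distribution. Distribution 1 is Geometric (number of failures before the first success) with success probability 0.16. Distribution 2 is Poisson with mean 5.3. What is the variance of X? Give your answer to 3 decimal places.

Per component, 1: μ=5.25, E[X²]=60.375; 2: μ=5.3, E[X²]=33.39.
E[X] = 0.52·5.25 + 0.48·5.3 = 5.274.
E[X²] = 0.52·60.375 + 0.48·33.39 = 47.4222.
Var(X) = E[X²] − (E[X])² = 47.4222 − 27.8151 = 19.6071.

19.607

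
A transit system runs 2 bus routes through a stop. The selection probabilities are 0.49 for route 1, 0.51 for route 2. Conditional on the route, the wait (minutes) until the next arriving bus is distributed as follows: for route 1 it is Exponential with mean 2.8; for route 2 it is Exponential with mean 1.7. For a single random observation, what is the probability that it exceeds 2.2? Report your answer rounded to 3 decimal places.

Conditional on each route, P(X > 2.2): 1: 0.455794; 2: 0.27414.
By total probability, P(X > 2.2) = 0.49·0.455794 + 0.51·0.27414 = 0.36315.

0.363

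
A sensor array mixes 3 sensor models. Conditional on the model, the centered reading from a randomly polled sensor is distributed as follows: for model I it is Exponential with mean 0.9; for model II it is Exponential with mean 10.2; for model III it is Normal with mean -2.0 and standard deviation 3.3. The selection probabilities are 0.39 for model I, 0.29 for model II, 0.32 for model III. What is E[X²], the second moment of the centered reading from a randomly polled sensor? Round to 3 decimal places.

For each component E[X²] = Var + (mean)², giving I: 1.62; II: 208.08; III: 14.89.
Overall E[X²] = 0.39·1.62 + 0.29·208.08 + 0.32·14.89 = 65.7398.

65.740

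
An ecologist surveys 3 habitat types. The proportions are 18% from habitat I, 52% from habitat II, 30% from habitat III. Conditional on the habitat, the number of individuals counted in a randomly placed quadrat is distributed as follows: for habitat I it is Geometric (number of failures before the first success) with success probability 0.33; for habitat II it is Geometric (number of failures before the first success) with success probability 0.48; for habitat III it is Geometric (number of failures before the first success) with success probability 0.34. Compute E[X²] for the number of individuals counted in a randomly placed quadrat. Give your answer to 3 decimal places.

6.477

For each component E[X²] = Var + (mean)², giving I: 10.2746; II: 3.43056; III: 9.47751.
Overall E[X²] = 0.18·10.2746 + 0.52·3.43056 + 0.3·9.47751 = 6.47656.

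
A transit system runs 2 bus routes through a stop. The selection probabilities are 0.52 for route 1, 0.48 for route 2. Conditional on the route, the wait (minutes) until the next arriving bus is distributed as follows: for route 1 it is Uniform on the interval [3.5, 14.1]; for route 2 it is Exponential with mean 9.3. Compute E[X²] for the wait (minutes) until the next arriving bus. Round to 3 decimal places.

128.168

For each component E[X²] = Var + (mean)², giving 1: 86.8033; 2: 172.98.
Overall E[X²] = 0.52·86.8033 + 0.48·172.98 = 128.168.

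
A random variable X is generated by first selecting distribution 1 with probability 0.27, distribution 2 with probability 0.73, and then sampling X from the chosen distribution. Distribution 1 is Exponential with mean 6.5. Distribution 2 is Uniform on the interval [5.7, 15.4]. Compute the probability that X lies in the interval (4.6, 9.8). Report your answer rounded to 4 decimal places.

0.3818

Conditional on each component, P(4.6 < X < 9.8): 1: 0.27136; 2: 0.42268.
By total probability, P(4.6 < X < 9.8) = 0.27·0.27136 + 0.73·0.42268 = 0.381824.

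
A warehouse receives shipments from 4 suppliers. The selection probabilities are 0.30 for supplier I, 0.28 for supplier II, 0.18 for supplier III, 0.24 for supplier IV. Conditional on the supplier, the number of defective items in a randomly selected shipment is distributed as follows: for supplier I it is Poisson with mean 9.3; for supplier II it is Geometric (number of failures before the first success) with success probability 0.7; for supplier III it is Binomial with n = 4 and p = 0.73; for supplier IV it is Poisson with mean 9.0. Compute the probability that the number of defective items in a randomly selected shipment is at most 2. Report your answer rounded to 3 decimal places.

Conditional on each supplier, P(X ≤ 2): I: 0.00489531; II: 0.973; III: 0.295879; IV: 0.0062322.
By total probability, P(X ≤ 2) = 0.3·0.00489531 + 0.28·0.973 + 0.18·0.295879 + 0.24·0.0062322 = 0.328663.

0.329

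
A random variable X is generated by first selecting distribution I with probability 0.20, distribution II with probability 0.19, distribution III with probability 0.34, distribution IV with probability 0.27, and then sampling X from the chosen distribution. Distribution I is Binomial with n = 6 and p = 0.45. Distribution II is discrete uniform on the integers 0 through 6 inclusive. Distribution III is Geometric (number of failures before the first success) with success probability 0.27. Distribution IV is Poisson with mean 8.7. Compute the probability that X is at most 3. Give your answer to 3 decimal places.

0.508

Conditional on each component, P(X ≤ 3): I: 0.744736; II: 0.571429; III: 0.716018; IV: 0.0262032.
By total probability, P(X ≤ 3) = 0.2·0.744736 + 0.19·0.571429 + 0.34·0.716018 + 0.27·0.0262032 = 0.508039.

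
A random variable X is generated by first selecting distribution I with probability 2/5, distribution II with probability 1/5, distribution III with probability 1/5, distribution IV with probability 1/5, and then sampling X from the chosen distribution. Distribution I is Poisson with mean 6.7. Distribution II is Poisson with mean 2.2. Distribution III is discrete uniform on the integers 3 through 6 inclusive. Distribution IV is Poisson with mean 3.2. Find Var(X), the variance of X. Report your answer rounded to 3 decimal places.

7.316

Per component, I: μ=6.7, E[X²]=51.59; II: μ=2.2, E[X²]=7.04; III: μ=4.5, E[X²]=21.5; IV: μ=3.2, E[X²]=13.44.
E[X] = 0.4·6.7 + 0.2·2.2 + 0.2·4.5 + 0.2·3.2 = 4.66.
E[X²] = 0.4·51.59 + 0.2·7.04 + 0.2·21.5 + 0.2·13.44 = 29.032.
Var(X) = E[X²] − (E[X])² = 29.032 − 21.7156 = 7.3164.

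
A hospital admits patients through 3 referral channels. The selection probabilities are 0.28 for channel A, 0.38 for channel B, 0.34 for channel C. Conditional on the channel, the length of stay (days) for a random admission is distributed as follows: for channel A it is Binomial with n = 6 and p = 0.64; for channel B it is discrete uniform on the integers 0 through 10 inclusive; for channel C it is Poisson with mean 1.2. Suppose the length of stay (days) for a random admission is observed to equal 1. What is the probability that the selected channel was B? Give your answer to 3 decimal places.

Likelihoods P(X=1 | ·): A: 0.023219; B: 0.0909091; C: 0.361433.
Posterior ∝ prior × likelihood. Numerator for B: 0.38·0.0909091 = 0.0345455.
Normalizing constant: 0.28·0.023219 + 0.38·0.0909091 + 0.34·0.361433 = 0.163934.
P(B | observation) = 0.0345455 / 0.163934 = 0.210728.

0.211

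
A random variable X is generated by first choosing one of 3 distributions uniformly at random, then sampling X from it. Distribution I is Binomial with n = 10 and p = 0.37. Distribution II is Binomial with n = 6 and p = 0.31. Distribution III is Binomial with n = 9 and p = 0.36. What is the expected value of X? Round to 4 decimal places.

Component means — I: 3.7; II: 1.86; III: 3.24.
E[X] = 0.333333·3.7 + 0.333333·1.86 + 0.333333·3.24 = 2.93333.

2.9333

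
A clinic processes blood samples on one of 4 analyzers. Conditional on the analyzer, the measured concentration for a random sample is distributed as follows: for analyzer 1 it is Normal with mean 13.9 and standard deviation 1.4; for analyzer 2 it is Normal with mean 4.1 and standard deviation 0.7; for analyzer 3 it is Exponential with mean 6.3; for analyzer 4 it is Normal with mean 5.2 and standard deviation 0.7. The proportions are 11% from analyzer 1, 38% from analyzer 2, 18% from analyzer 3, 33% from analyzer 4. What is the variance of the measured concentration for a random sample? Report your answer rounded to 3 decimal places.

Per component, 1: μ=13.9, E[X²]=195.17; 2: μ=4.1, E[X²]=17.3; 3: μ=6.3, E[X²]=79.38; 4: μ=5.2, E[X²]=27.53.
E[X] = 0.11·13.9 + 0.38·4.1 + 0.18·6.3 + 0.33·5.2 = 5.937.
E[X²] = 0.11·195.17 + 0.38·17.3 + 0.18·79.38 + 0.33·27.53 = 51.416.
Var(X) = E[X²] − (E[X])² = 51.416 − 35.248 = 16.168.

16.168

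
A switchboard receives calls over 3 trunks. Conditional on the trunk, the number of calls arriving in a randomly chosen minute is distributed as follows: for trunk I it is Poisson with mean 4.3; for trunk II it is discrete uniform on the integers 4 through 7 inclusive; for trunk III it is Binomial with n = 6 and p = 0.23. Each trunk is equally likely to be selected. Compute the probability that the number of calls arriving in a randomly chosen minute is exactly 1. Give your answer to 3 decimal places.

Conditional on each trunk, P(X = 1): I: 0.0583448; II: 0; III: 0.373536.
By total probability, P(X = 1) = 0.333333·0.0583448 + 0.333333·0 + 0.333333·0.373536 = 0.14396.

0.144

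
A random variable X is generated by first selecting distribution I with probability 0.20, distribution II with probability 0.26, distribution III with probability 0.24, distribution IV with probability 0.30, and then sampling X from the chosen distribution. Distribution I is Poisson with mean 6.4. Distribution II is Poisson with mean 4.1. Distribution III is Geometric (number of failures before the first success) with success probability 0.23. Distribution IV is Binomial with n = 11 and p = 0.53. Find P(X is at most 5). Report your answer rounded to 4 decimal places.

0.5925

Conditional on each component, P(X ≤ 5): I: 0.383744; II: 0.769312; III: 0.791578; IV: 0.419274.
By total probability, P(X ≤ 5) = 0.2·0.383744 + 0.26·0.769312 + 0.24·0.791578 + 0.3·0.419274 = 0.592531.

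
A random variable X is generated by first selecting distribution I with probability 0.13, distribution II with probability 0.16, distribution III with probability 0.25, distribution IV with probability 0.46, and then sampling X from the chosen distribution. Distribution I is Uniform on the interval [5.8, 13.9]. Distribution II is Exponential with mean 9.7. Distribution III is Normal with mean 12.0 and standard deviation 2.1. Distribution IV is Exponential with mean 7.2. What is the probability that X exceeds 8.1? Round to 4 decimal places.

0.5539

Conditional on each component, P(X > 8.1): I: 0.716049; II: 0.433852; III: 0.968355; IV: 0.324652.
By total probability, P(X > 8.1) = 0.13·0.716049 + 0.16·0.433852 + 0.25·0.968355 + 0.46·0.324652 = 0.553932.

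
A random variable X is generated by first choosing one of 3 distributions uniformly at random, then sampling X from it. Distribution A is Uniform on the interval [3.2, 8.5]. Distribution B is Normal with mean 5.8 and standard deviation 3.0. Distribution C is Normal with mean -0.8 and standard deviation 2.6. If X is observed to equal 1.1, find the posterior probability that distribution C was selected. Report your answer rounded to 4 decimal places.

Likelihoods f(1.1 | ·): A: 0; B: 0.0389774; C: 0.117483.
Posterior ∝ prior × likelihood. Numerator for C: 0.333333·0.117483 = 0.039161.
Normalizing constant: 0.333333·0 + 0.333333·0.0389774 + 0.333333·0.117483 = 0.0521535.
P(C | observation) = 0.039161 / 0.0521535 = 0.75088.

0.7509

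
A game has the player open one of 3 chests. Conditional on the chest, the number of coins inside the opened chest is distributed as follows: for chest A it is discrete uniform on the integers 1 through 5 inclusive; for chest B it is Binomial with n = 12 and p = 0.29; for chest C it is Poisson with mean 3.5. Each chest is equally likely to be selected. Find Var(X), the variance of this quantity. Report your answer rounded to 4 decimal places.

2.7104

Per component, A: μ=3, E[X²]=11; B: μ=3.48, E[X²]=14.5812; C: μ=3.5, E[X²]=15.75.
E[X] = 0.333333·3 + 0.333333·3.48 + 0.333333·3.5 = 3.32667.
E[X²] = 0.333333·11 + 0.333333·14.5812 + 0.333333·15.75 = 13.7771.
Var(X) = E[X²] − (E[X])² = 13.7771 − 11.0667 = 2.71036.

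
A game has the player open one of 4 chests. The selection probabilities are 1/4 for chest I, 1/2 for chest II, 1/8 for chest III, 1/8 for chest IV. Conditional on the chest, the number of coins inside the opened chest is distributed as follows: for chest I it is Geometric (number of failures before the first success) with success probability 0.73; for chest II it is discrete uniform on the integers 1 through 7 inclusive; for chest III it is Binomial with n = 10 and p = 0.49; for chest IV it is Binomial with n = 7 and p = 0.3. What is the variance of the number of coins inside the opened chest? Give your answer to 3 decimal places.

Per component, I: μ=0.369863, E[X²]=0.64346; II: μ=4, E[X²]=20; III: μ=4.9, E[X²]=26.509; IV: μ=2.1, E[X²]=5.88.
E[X] = 0.25·0.369863 + 0.5·4 + 0.125·4.9 + 0.125·2.1 = 2.96747.
E[X²] = 0.25·0.64346 + 0.5·20 + 0.125·26.509 + 0.125·5.88 = 14.2095.
Var(X) = E[X²] − (E[X])² = 14.2095 − 8.80585 = 5.40364.

5.404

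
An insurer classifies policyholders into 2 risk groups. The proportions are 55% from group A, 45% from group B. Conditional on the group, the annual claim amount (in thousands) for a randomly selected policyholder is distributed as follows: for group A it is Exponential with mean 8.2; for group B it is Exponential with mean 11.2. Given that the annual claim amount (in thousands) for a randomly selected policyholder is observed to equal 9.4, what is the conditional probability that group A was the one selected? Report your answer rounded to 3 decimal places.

0.551

Likelihoods f(9.4 | ·): A: 0.0387558; B: 0.0385731.
Posterior ∝ prior × likelihood. Numerator for A: 0.55·0.0387558 = 0.0213157.
Normalizing constant: 0.55·0.0387558 + 0.45·0.0385731 = 0.0386736.
P(A | observation) = 0.0213157 / 0.0386736 = 0.551169.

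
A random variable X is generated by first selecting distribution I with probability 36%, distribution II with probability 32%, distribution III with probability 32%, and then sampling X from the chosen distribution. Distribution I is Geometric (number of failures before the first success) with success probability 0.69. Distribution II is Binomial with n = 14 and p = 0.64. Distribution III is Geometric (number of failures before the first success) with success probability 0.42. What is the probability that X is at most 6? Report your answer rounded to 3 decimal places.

Conditional on each component, P(X ≤ 6): I: 0.999725; II: 0.087638; III: 0.97792.
By total probability, P(X ≤ 6) = 0.36·0.999725 + 0.32·0.087638 + 0.32·0.97792 = 0.70088.

0.701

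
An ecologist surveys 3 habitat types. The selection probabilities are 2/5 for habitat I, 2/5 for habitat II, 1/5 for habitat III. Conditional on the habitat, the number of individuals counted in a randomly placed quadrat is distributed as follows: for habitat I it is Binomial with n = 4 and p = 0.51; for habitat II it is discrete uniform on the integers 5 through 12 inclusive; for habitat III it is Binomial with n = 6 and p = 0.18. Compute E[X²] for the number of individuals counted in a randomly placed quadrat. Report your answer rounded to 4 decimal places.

For each component E[X²] = Var + (mean)², giving I: 5.1612; II: 77.5; III: 2.052.
Overall E[X²] = 0.4·5.1612 + 0.4·77.5 + 0.2·2.052 = 33.4749.

33.4749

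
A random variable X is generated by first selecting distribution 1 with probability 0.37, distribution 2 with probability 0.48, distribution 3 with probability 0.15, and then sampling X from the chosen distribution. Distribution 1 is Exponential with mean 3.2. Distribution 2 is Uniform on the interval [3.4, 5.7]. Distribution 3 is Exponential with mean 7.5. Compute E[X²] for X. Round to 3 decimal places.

34.601

For each component E[X²] = Var + (mean)², giving 1: 20.48; 2: 21.1433; 3: 112.5.
Overall E[X²] = 0.37·20.48 + 0.48·21.1433 + 0.15·112.5 = 34.6014.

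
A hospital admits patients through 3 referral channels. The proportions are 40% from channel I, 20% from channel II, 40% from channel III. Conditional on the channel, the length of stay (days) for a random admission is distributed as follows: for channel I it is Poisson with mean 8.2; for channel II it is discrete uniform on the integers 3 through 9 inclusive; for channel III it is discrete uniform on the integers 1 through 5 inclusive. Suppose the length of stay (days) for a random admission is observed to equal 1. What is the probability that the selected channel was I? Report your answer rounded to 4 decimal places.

0.0111

Likelihoods P(X=1 | ·): I: 0.00225216; II: 0; III: 0.2.
Posterior ∝ prior × likelihood. Numerator for I: 0.4·0.00225216 = 0.000900864.
Normalizing constant: 0.4·0.00225216 + 0.2·0 + 0.4·0.2 = 0.0809009.
P(I | observation) = 0.000900864 / 0.0809009 = 0.0111354.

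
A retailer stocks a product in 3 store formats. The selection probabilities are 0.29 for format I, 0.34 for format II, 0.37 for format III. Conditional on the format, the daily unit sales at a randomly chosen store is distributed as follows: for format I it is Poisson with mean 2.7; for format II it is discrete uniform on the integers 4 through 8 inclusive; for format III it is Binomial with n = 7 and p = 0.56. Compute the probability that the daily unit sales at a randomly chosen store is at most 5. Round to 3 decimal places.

Conditional on each format, P(X ≤ 5): I: 0.943268; II: 0.4; III: 0.887739.
By total probability, P(X ≤ 5) = 0.29·0.943268 + 0.34·0.4 + 0.37·0.887739 = 0.738011.

0.738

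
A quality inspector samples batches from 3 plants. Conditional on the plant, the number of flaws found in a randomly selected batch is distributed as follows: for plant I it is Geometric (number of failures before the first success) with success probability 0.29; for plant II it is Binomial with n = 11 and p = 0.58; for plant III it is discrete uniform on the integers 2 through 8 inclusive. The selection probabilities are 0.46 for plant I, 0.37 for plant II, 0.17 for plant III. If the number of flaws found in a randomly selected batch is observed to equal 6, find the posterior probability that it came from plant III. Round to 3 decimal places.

0.192

Likelihoods P(X=6 | ·): I: 0.0371491; II: 0.229856; III: 0.142857.
Posterior ∝ prior × likelihood. Numerator for III: 0.17·0.142857 = 0.0242857.
Normalizing constant: 0.46·0.0371491 + 0.37·0.229856 + 0.17·0.142857 = 0.126421.
P(III | observation) = 0.0242857 / 0.126421 = 0.192102.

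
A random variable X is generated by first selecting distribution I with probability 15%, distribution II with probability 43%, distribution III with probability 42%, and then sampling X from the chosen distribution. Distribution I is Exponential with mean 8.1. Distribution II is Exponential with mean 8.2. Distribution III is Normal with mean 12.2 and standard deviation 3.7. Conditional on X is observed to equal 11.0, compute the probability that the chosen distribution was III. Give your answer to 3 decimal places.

0.699

Likelihoods f(11.0 | ·): I: 0.0317492; II: 0.0318857; III: 0.102298.
Posterior ∝ prior × likelihood. Numerator for III: 0.42·0.102298 = 0.0429652.
Normalizing constant: 0.15·0.0317492 + 0.43·0.0318857 + 0.42·0.102298 = 0.0614384.
P(III | observation) = 0.0429652 / 0.0614384 = 0.699321.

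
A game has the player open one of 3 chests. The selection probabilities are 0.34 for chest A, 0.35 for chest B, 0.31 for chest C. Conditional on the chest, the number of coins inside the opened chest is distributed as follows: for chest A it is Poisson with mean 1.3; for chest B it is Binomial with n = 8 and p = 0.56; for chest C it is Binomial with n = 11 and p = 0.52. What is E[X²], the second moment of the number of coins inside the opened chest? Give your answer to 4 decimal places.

For each component E[X²] = Var + (mean)², giving A: 2.99; B: 22.0416; C: 35.464.
Overall E[X²] = 0.34·2.99 + 0.35·22.0416 + 0.31·35.464 = 19.725.

19.7250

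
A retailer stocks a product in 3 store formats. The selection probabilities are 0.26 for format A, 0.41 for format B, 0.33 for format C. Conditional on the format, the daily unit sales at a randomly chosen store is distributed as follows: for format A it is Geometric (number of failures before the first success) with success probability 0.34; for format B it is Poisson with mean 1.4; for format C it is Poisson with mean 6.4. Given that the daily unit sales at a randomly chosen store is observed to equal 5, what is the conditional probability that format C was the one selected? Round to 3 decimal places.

0.759

Likelihoods P(X=5 | ·): A: 0.0425793; B: 0.0110521; C: 0.148674.
Posterior ∝ prior × likelihood. Numerator for C: 0.33·0.148674 = 0.0490623.
Normalizing constant: 0.26·0.0425793 + 0.41·0.0110521 + 0.33·0.148674 = 0.0646643.
P(C | observation) = 0.0490623 / 0.0646643 = 0.758723.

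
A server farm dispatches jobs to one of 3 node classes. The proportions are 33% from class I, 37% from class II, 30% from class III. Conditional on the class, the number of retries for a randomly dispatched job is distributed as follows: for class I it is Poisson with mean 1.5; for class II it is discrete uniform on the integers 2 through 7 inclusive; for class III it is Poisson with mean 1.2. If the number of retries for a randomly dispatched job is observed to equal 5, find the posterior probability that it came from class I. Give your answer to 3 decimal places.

Likelihoods P(X=5 | ·): I: 0.01412; II: 0.166667; III: 0.00624556.
Posterior ∝ prior × likelihood. Numerator for I: 0.33·0.01412 = 0.00465959.
Normalizing constant: 0.33·0.01412 + 0.37·0.166667 + 0.3·0.00624556 = 0.0681999.
P(I | observation) = 0.00465959 / 0.0681999 = 0.0683224.

0.068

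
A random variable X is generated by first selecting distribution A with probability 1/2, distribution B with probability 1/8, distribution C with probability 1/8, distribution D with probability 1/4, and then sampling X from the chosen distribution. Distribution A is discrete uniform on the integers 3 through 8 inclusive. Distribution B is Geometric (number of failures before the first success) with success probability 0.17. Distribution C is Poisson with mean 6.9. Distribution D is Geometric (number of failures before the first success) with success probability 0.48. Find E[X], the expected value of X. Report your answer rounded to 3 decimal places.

4.494

Component means — A: 5.5; B: 4.88235; C: 6.9; D: 1.08333.
E[X] = 0.5·5.5 + 0.125·4.88235 + 0.125·6.9 + 0.25·1.08333 = 4.49363.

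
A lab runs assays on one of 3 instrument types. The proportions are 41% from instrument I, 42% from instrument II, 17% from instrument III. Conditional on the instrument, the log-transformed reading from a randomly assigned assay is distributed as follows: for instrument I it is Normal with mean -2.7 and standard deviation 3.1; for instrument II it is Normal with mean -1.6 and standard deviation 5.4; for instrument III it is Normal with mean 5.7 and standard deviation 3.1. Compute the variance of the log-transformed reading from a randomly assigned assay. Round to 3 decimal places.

Per component, I: μ=-2.7, E[X²]=16.9; II: μ=-1.6, E[X²]=31.72; III: μ=5.7, E[X²]=42.1.
E[X] = 0.41·-2.7 + 0.42·-1.6 + 0.17·5.7 = -0.81.
E[X²] = 0.41·16.9 + 0.42·31.72 + 0.17·42.1 = 27.4084.
Var(X) = E[X²] − (E[X])² = 27.4084 − 0.6561 = 26.7523.

26.752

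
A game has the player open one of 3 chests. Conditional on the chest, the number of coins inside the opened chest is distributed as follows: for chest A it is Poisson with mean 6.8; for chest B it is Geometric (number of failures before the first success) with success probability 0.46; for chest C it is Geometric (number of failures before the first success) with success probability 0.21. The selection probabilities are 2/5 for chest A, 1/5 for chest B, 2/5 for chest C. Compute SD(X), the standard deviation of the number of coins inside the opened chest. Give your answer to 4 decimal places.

3.8653

Per component, A: μ=6.8, E[X²]=53.04; B: μ=1.17391, E[X²]=3.93006; C: μ=3.7619, E[X²]=32.0658.
E[X] = 0.4·6.8 + 0.2·1.17391 + 0.4·3.7619 = 4.45954.
E[X²] = 0.4·53.04 + 0.2·3.93006 + 0.4·32.0658 = 34.8283.
Var(X) = E[X²] − (E[X])² = 34.8283 − 19.8875 = 14.9408.
SD(X) = √14.9408 = 3.86533.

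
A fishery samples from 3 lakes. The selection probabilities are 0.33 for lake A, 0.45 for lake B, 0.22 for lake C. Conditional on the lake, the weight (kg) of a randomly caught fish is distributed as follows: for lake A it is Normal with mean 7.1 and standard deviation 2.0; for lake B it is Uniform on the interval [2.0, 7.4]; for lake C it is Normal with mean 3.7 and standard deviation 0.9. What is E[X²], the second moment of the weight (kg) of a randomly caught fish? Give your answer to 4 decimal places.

32.1793

For each component E[X²] = Var + (mean)², giving A: 54.41; B: 24.52; C: 14.5.
Overall E[X²] = 0.33·54.41 + 0.45·24.52 + 0.22·14.5 = 32.1793.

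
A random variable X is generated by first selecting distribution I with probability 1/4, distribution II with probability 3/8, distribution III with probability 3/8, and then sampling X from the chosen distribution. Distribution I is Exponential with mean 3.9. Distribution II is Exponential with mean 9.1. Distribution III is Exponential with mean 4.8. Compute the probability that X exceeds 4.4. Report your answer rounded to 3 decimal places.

0.462

Conditional on each component, P(X > 4.4): I: 0.323614; II: 0.616611; III: 0.39985.
By total probability, P(X > 4.4) = 0.25·0.323614 + 0.375·0.616611 + 0.375·0.39985 = 0.462076.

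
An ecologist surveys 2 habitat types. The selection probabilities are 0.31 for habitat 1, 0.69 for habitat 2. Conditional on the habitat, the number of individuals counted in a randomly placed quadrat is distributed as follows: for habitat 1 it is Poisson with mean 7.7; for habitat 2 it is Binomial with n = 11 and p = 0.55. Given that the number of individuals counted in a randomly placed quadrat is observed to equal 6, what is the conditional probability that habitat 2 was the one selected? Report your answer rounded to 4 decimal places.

0.8003

Likelihoods P(X=6 | ·): 1: 0.131082; 2: 0.235983.
Posterior ∝ prior × likelihood. Numerator for 2: 0.69·0.235983 = 0.162828.
Normalizing constant: 0.31·0.131082 + 0.69·0.235983 = 0.203464.
P(2 | observation) = 0.162828 / 0.203464 = 0.800281.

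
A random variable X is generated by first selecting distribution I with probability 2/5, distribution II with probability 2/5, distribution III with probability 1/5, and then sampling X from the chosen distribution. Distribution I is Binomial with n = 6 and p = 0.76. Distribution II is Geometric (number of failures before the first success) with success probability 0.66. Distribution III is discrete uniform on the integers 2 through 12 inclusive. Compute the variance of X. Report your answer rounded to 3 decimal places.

Per component, I: μ=4.56, E[X²]=21.888; II: μ=0.515152, E[X²]=1.04591; III: μ=7, E[X²]=59.
E[X] = 0.4·4.56 + 0.4·0.515152 + 0.2·7 = 3.43006.
E[X²] = 0.4·21.888 + 0.4·1.04591 + 0.2·59 = 20.9736.
Var(X) = E[X²] − (E[X])² = 20.9736 − 11.7653 = 9.20825.

9.208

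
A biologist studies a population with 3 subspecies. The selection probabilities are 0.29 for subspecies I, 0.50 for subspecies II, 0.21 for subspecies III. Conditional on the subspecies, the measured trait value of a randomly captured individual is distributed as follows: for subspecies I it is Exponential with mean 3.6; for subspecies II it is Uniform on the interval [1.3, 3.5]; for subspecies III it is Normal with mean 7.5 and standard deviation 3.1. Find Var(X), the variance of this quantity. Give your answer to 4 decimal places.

9.8443

Per component, I: μ=3.6, E[X²]=25.92; II: μ=2.4, E[X²]=6.16333; III: μ=7.5, E[X²]=65.86.
E[X] = 0.29·3.6 + 0.5·2.4 + 0.21·7.5 = 3.819.
E[X²] = 0.29·25.92 + 0.5·6.16333 + 0.21·65.86 = 24.4291.
Var(X) = E[X²] − (E[X])² = 24.4291 − 14.5848 = 9.84431.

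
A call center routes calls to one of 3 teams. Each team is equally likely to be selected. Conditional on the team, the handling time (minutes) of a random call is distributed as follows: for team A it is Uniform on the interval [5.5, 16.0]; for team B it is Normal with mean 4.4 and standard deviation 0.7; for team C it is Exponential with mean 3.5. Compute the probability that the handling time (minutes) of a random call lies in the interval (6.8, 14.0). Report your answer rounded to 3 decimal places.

Conditional on each team, P(6.8 < X < 14.0): A: 0.685714; B: 0.000303383; C: 0.124978.
By total probability, P(6.8 < X < 14.0) = 0.333333·0.685714 + 0.333333·0.000303383 + 0.333333·0.124978 = 0.270332.

0.270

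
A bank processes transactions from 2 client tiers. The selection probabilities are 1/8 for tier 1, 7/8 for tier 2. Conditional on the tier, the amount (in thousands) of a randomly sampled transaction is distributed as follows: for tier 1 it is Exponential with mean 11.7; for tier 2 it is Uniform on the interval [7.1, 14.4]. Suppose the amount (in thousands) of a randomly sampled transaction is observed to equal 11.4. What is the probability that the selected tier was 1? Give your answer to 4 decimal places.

Likelihoods f(11.4 | ·): 1: 0.0322593; 2: 0.136986.
Posterior ∝ prior × likelihood. Numerator for 1: 0.125·0.0322593 = 0.00403242.
Normalizing constant: 0.125·0.0322593 + 0.875·0.136986 = 0.123895.
P(1 | observation) = 0.00403242 / 0.123895 = 0.0325469.

0.0325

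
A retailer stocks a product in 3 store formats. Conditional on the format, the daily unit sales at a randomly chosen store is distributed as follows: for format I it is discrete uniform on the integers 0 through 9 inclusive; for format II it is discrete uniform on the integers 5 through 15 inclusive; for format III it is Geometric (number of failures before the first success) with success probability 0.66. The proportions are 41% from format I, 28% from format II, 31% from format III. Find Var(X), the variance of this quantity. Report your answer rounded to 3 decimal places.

Per component, I: μ=4.5, E[X²]=28.5; II: μ=10, E[X²]=110; III: μ=0.515152, E[X²]=1.04591.
E[X] = 0.41·4.5 + 0.28·10 + 0.31·0.515152 = 4.8047.
E[X²] = 0.41·28.5 + 0.28·110 + 0.31·1.04591 = 42.8092.
Var(X) = E[X²] − (E[X])² = 42.8092 − 23.0851 = 19.7241.

19.724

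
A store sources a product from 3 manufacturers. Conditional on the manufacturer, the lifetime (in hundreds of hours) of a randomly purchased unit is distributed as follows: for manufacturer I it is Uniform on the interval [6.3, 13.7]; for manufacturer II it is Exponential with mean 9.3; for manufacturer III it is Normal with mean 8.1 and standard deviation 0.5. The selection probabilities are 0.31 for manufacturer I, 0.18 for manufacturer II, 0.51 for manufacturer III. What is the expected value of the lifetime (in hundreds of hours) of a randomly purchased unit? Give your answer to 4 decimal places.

Component means — I: 10; II: 9.3; III: 8.1.
E[X] = 0.31·10 + 0.18·9.3 + 0.51·8.1 = 8.905.

8.9050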